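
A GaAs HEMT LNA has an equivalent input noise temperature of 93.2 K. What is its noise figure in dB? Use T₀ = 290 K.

F = 1 + T_e/T₀ = 1 + 93.2/290 = 1.32138
NF = 10 log₁₀(1.32138) = 1.21 dB

1.21 dB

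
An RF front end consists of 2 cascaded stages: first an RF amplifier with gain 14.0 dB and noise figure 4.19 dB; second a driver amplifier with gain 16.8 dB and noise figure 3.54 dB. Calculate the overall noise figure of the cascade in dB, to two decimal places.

4.27 dB

Convert to linear (a loss of L dB is a gain of −L dB): F_i = 10^(NF_i/10), G_i = 10^(G_i,dB/10)
  Stage 1: F_1 = 10^(4.19/10) = 2.624, G_1 = 10^(14.0/10) = 25.12
  Stage 2: F_2 = 10^(3.54/10) = 2.259, G_2 = 10^(16.8/10) = 47.86
Friis cascade:
  F = 2.624 + (2.259 − 1)/25.12 = 2.674
NF = 10 log₁₀(2.674) = 4.27 dB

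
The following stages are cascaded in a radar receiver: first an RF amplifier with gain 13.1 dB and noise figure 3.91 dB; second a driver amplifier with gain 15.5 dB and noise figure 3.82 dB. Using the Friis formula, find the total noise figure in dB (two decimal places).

4.03 dB

Convert to linear (a loss of L dB is a gain of −L dB): F_i = 10^(NF_i/10), G_i = 10^(G_i,dB/10)
  Stage 1: F_1 = 10^(3.91/10) = 2.460, G_1 = 10^(13.1/10) = 20.42
  Stage 2: F_2 = 10^(3.82/10) = 2.410, G_2 = 10^(15.5/10) = 35.48
Friis cascade:
  F = 2.460 + (2.410 − 1)/20.42 = 2.529
NF = 10 log₁₀(2.529) = 4.03 dB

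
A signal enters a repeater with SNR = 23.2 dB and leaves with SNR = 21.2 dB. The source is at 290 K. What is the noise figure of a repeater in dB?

2.0 dB

NF (dB) = SNR_in(dB) − SNR_out(dB) when the source is at T₀
NF = 23.2 − 21.2 = 2.0 dB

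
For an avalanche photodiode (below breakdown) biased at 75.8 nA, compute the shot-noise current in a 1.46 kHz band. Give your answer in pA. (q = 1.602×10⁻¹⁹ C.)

5.95 pA

I_n = √(2qI·B)
2qI·B = 2 × 1.602×10⁻¹⁹ × 7.58×10⁻⁸ × 1.46×10³ = 3.55×10⁻²³ A²
I_n = √(3.55×10⁻²³) = 5.95×10⁻¹² A = 5.95 pA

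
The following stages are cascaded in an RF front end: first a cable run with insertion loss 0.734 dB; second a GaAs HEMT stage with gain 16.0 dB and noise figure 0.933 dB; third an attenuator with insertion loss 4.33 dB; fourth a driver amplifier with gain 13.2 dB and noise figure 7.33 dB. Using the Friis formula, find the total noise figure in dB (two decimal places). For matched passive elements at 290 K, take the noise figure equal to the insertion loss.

Convert to linear (a loss of L dB is a gain of −L dB): F_i = 10^(NF_i/10), G_i = 10^(G_i,dB/10)
  Stage 1: F_1 = 10^(0.734/10) = 1.184, G_1 = 10^(−0.734/10) = 0.8445
  Stage 2: F_2 = 10^(0.933/10) = 1.240, G_2 = 10^(16.0/10) = 39.81
  Stage 3: F_3 = 10^(4.33/10) = 2.710, G_3 = 10^(−4.33/10) = 0.3690
  Stage 4: F_4 = 10^(7.33/10) = 5.408, G_4 = 10^(13.2/10) = 20.89
Friis cascade:
  F = 1.184 + (1.240 − 1)/0.8445 + (2.710 − 1)/33.62 + (5.408 − 1)/12.41 = 1.874
NF = 10 log₁₀(1.874) = 2.73 dB

2.73 dB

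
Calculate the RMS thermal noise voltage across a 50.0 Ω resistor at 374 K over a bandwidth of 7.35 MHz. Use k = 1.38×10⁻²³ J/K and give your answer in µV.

V_n = √(4kTRB)
4kTRB = 4 × 1.38×10⁻²³ × 374 × 5.00×10¹ × 7.35×10⁶ = 7.59×10⁻¹² V²
V_n = √(7.59×10⁻¹²) = 2.75×10⁻⁶ V = 2.75 µV

2.75 µV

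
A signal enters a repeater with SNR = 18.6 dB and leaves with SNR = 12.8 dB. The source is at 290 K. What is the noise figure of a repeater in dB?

5.8 dB

NF (dB) = SNR_in(dB) − SNR_out(dB) when the source is at T₀
NF = 18.6 − 12.8 = 5.8 dB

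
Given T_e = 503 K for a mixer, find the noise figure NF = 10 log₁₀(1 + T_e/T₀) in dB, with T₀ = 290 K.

4.37 dB

F = 1 + T_e/T₀ = 1 + 503/290 = 2.73448
NF = 10 log₁₀(2.73448) = 4.37 dB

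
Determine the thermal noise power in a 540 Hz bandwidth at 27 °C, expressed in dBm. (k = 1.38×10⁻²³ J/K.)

−146.5 dBm

T = 27 °C + 273.15 = 300.15 K
P_n = kTB = 1.38×10⁻²³ × 300.15 × 5.40×10² = 2.24×10⁻¹⁸ W
In dBm: 10 log₁₀(2.24×10⁻¹⁸ / 10⁻³) = −146.5 dBm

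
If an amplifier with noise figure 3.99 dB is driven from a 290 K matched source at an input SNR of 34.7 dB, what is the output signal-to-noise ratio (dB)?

By definition F = SNR_in/SNR_out, so in dB: SNR_out = SNR_in − NF
SNR_out = 34.7 − 3.99 = 30.71 dB

30.71 dB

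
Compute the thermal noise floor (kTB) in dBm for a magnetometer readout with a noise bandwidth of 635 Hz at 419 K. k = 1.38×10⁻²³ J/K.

−144.4 dBm

P_n = kTB = 1.38×10⁻²³ × 419 × 6.35×10² = 3.67×10⁻¹⁸ W
In dBm: 10 log₁₀(3.67×10⁻¹⁸ / 10⁻³) = −144.4 dBm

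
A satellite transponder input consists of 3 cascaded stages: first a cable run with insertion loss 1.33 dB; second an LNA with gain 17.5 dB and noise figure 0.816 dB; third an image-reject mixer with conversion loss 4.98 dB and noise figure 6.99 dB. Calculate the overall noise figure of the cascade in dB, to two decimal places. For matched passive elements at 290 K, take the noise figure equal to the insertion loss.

2.39 dB

Convert to linear (a loss of L dB is a gain of −L dB): F_i = 10^(NF_i/10), G_i = 10^(G_i,dB/10)
  Stage 1: F_1 = 10^(1.33/10) = 1.358, G_1 = 10^(−1.33/10) = 0.7362
  Stage 2: F_2 = 10^(0.816/10) = 1.207, G_2 = 10^(17.5/10) = 56.23
  Stage 3: F_3 = 10^(6.99/10) = 5.000, G_3 = 10^(−4.98/10) = 0.3177
Friis cascade:
  F = 1.358 + (1.207 − 1)/0.7362 + (5.000 − 1)/41.40 = 1.736
NF = 10 log₁₀(1.736) = 2.39 dB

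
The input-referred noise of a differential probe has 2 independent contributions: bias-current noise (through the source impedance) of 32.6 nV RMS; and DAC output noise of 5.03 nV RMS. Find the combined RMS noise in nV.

Uncorrelated sources add in power (mean-square): V_tot = √(ΣV_i²)
V_tot = √[(3.26×10⁻⁸)² + (5.03×10⁻⁹)²] = 3.30×10⁻⁸ V = 33.0 nV

33.0 nV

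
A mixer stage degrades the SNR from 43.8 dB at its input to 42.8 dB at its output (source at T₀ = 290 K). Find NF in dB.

NF (dB) = SNR_in(dB) − SNR_out(dB) when the source is at T₀
NF = 43.8 − 42.8 = 1.0 dB

1.0 dB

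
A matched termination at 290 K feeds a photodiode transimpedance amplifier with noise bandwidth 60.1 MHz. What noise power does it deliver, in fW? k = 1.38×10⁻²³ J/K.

P_n = kTB = 1.38×10⁻²³ × 290 × 6.01×10⁷ = 2.41×10⁻¹³ W = 241 fW

241 fW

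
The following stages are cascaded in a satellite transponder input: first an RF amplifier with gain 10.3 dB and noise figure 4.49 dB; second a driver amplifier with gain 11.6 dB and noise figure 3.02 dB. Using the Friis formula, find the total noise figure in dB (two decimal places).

Convert to linear (a loss of L dB is a gain of −L dB): F_i = 10^(NF_i/10), G_i = 10^(G_i,dB/10)
  Stage 1: F_1 = 10^(4.49/10) = 2.812, G_1 = 10^(10.3/10) = 10.72
  Stage 2: F_2 = 10^(3.02/10) = 2.004, G_2 = 10^(11.6/10) = 14.45
Friis cascade:
  F = 2.812 + (2.004 − 1)/10.72 = 2.906
NF = 10 log₁₀(2.906) = 4.63 dB

4.63 dB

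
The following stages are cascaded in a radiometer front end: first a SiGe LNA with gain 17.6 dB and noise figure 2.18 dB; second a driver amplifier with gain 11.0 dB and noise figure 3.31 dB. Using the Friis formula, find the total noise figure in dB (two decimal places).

2.23 dB

Convert to linear (a loss of L dB is a gain of −L dB): F_i = 10^(NF_i/10), G_i = 10^(G_i,dB/10)
  Stage 1: F_1 = 10^(2.18/10) = 1.652, G_1 = 10^(17.6/10) = 57.54
  Stage 2: F_2 = 10^(3.31/10) = 2.143, G_2 = 10^(11.0/10) = 12.59
Friis cascade:
  F = 1.652 + (2.143 − 1)/57.54 = 1.672
NF = 10 log₁₀(1.672) = 2.23 dB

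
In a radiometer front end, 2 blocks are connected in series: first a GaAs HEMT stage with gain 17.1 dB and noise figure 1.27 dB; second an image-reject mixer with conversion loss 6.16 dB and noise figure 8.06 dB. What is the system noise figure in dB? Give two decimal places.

1.60 dB

Convert to linear (a loss of L dB is a gain of −L dB): F_i = 10^(NF_i/10), G_i = 10^(G_i,dB/10)
  Stage 1: F_1 = 10^(1.27/10) = 1.340, G_1 = 10^(17.1/10) = 51.29
  Stage 2: F_2 = 10^(8.06/10) = 6.397, G_2 = 10^(−6.16/10) = 0.2421
Friis cascade:
  F = 1.340 + (6.397 − 1)/51.29 = 1.445
NF = 10 log₁₀(1.445) = 1.60 dB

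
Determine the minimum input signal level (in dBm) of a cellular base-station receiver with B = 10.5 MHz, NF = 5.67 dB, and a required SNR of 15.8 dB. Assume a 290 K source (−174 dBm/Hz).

−82.3 dBm

Sensitivity = −174 + 10 log₁₀(B) + NF + SNR_min
= −174 + 70.21 + 5.67 + 15.8
= −82.32 dBm → −82.3 dBm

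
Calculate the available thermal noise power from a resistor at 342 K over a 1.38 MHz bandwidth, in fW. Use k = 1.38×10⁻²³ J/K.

6.51 fW

P_n = kTB = 1.38×10⁻²³ × 342 × 1.38×10⁶ = 6.51×10⁻¹⁵ W = 6.51 fW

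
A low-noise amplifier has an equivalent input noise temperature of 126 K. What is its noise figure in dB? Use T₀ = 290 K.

1.57 dB

F = 1 + T_e/T₀ = 1 + 126/290 = 1.43448
NF = 10 log₁₀(1.43448) = 1.57 dB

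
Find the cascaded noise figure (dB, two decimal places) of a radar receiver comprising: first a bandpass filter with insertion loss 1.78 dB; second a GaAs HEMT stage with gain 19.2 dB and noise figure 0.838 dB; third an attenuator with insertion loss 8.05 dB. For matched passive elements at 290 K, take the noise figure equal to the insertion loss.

2.84 dB

Convert to linear (a loss of L dB is a gain of −L dB): F_i = 10^(NF_i/10), G_i = 10^(G_i,dB/10)
  Stage 1: F_1 = 10^(1.78/10) = 1.507, G_1 = 10^(−1.78/10) = 0.6637
  Stage 2: F_2 = 10^(0.838/10) = 1.213, G_2 = 10^(19.2/10) = 83.18
  Stage 3: F_3 = 10^(8.05/10) = 6.383, G_3 = 10^(−8.05/10) = 0.1567
Friis cascade:
  F = 1.507 + (1.213 − 1)/0.6637 + (6.383 − 1)/55.21 = 1.925
NF = 10 log₁₀(1.925) = 2.84 dB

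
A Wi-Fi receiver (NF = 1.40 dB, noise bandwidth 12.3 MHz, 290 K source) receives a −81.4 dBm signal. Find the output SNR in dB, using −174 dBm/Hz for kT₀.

20.3 dB

Noise floor: N = −174 + 10 log₁₀(B) + NF
10 log₁₀(1.23×10⁷) = 70.9 dB
N = −174 + 70.9 + 1.40 = −101.70 dBm
SNR = P_sig − N = −81.4 − (−101.70) = 20.30 dB → 20.3 dB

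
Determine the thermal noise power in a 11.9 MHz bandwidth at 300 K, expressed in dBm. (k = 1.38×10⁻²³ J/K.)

P_n = kTB = 1.38×10⁻²³ × 300 × 1.19×10⁷ = 4.93×10⁻¹⁴ W
In dBm: 10 log₁₀(4.93×10⁻¹⁴ / 10⁻³) = −103.1 dBm

−103.1 dBm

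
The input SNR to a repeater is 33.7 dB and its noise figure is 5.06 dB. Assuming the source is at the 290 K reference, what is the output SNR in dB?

By definition F = SNR_in/SNR_out, so in dB: SNR_out = SNR_in − NF
SNR_out = 33.7 − 5.06 = 28.64 dB

28.64 dB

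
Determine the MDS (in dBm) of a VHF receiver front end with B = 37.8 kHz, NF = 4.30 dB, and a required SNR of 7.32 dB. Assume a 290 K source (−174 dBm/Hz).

Sensitivity = −174 + 10 log₁₀(B) + NF + SNR_min
= −174 + 45.77 + 4.30 + 7.32
= −116.61 dBm → −116.6 dBm

−116.6 dBm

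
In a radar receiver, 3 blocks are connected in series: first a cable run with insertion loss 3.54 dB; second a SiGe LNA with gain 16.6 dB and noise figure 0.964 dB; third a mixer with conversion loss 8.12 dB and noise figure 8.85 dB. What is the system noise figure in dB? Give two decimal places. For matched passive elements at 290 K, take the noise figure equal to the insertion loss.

Convert to linear (a loss of L dB is a gain of −L dB): F_i = 10^(NF_i/10), G_i = 10^(G_i,dB/10)
  Stage 1: F_1 = 10^(3.54/10) = 2.259, G_1 = 10^(−3.54/10) = 0.4426
  Stage 2: F_2 = 10^(0.964/10) = 1.249, G_2 = 10^(16.6/10) = 45.71
  Stage 3: F_3 = 10^(8.85/10) = 7.674, G_3 = 10^(−8.12/10) = 0.1542
Friis cascade:
  F = 2.259 + (1.249 − 1)/0.4426 + (7.674 − 1)/20.23 = 3.151
NF = 10 log₁₀(3.151) = 4.98 dB

4.98 dB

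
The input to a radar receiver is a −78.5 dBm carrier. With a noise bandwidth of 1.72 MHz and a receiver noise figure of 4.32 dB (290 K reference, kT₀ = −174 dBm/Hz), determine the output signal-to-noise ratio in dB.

28.8 dB

Noise floor: N = −174 + 10 log₁₀(B) + NF
10 log₁₀(1.72×10⁶) = 62.36 dB
N = −174 + 62.36 + 4.32 = −107.32 dBm
SNR = P_sig − N = −78.5 − (−107.32) = 28.82 dB → 28.8 dB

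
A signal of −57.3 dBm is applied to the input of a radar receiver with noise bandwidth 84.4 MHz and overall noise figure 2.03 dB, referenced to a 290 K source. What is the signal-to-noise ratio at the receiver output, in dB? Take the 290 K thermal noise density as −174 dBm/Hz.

Noise floor: N = −174 + 10 log₁₀(B) + NF
10 log₁₀(8.44×10⁷) = 79.26 dB
N = −174 + 79.26 + 2.03 = −92.71 dBm
SNR = P_sig − N = −57.3 − (−92.71) = 35.41 dB → 35.4 dB

35.4 dB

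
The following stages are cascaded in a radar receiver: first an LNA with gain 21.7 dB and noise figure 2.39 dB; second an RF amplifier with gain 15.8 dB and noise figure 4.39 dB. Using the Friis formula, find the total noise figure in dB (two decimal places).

2.42 dB

Convert to linear (a loss of L dB is a gain of −L dB): F_i = 10^(NF_i/10), G_i = 10^(G_i,dB/10)
  Stage 1: F_1 = 10^(2.39/10) = 1.734, G_1 = 10^(21.7/10) = 147.9
  Stage 2: F_2 = 10^(4.39/10) = 2.748, G_2 = 10^(15.8/10) = 38.02
Friis cascade:
  F = 1.734 + (2.748 − 1)/147.9 = 1.746
NF = 10 log₁₀(1.746) = 2.42 dB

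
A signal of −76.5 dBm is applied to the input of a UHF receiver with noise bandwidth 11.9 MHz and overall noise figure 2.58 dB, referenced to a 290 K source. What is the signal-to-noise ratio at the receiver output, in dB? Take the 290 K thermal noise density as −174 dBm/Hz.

Noise floor: N = −174 + 10 log₁₀(B) + NF
10 log₁₀(1.19×10⁷) = 70.76 dB
N = −174 + 70.76 + 2.58 = −100.66 dBm
SNR = P_sig − N = −76.5 − (−100.66) = 24.16 dB → 24.2 dB

24.2 dB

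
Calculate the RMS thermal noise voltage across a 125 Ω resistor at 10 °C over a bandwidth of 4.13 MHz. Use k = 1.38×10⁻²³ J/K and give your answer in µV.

2.84 µV

T = 10 °C + 273.15 = 283.15 K
V_n = √(4kTRB)
4kTRB = 4 × 1.38×10⁻²³ × 283.15 × 1.25×10² × 4.13×10⁶ = 8.07×10⁻¹² V²
V_n = √(8.07×10⁻¹²) = 2.84×10⁻⁶ V = 2.84 µV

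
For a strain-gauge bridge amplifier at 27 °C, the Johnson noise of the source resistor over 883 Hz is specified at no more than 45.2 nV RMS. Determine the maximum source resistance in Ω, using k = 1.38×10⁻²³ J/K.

140 Ω

T = 27 °C + 273.15 = 300.15 K
Johnson–Nyquist: V_n = √(4kTRB) ⇒ R = V_n² / (4kTB)
4kTB = 4 × 1.38×10⁻²³ × 300.15 × 8.83×10² = 1.46×10⁻¹⁷
R = (4.52×10⁻⁸)² / 1.46×10⁻¹⁷ = 1.40×10² Ω = 140 Ω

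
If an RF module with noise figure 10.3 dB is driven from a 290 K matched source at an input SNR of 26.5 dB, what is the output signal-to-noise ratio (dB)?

16.2 dB

By definition F = SNR_in/SNR_out, so in dB: SNR_out = SNR_in − NF
SNR_out = 26.5 − 10.3 = 16.2 dB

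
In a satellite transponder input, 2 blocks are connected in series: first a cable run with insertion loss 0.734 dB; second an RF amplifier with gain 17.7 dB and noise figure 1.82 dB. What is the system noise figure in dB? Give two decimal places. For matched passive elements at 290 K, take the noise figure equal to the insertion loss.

2.55 dB

Convert to linear (a loss of L dB is a gain of −L dB): F_i = 10^(NF_i/10), G_i = 10^(G_i,dB/10)
  Stage 1: F_1 = 10^(0.734/10) = 1.184, G_1 = 10^(−0.734/10) = 0.8445
  Stage 2: F_2 = 10^(1.82/10) = 1.521, G_2 = 10^(17.7/10) = 58.88
Friis cascade:
  F = 1.184 + (1.521 − 1)/0.8445 = 1.801
NF = 10 log₁₀(1.801) = 2.55 dB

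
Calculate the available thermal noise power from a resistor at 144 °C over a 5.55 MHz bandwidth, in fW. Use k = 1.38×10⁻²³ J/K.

T = 144 °C + 273.15 = 417.15 K
P_n = kTB = 1.38×10⁻²³ × 417.15 × 5.55×10⁶ = 3.19×10⁻¹⁴ W = 31.9 fW

31.9 fW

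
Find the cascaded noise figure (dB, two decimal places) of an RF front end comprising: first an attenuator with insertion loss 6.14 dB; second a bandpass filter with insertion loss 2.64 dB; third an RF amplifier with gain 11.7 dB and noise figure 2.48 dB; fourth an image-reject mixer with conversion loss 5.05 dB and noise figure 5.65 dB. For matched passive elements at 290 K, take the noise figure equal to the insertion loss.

11.68 dB

Convert to linear (a loss of L dB is a gain of −L dB): F_i = 10^(NF_i/10), G_i = 10^(G_i,dB/10)
  Stage 1: F_1 = 10^(6.14/10) = 4.111, G_1 = 10^(−6.14/10) = 0.2432
  Stage 2: F_2 = 10^(2.64/10) = 1.837, G_2 = 10^(−2.64/10) = 0.5445
  Stage 3: F_3 = 10^(2.48/10) = 1.770, G_3 = 10^(11.7/10) = 14.79
  Stage 4: F_4 = 10^(5.65/10) = 3.673, G_4 = 10^(−5.05/10) = 0.3126
Friis cascade:
  F = 4.111 + (1.837 − 1)/0.2432 + (1.770 − 1)/0.1324 + (3.673 − 1)/1.959 = 14.73
NF = 10 log₁₀(14.73) = 11.68 dB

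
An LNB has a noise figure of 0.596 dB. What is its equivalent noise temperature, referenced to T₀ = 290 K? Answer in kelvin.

F = 10^(0.596/10) = 1.1471
T_e = (F − 1)·T₀ = (1.1471 − 1) × 290 = 42.7 K

42.7 K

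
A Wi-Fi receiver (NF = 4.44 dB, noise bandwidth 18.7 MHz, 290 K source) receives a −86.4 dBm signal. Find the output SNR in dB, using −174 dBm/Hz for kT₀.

Noise floor: N = −174 + 10 log₁₀(B) + NF
10 log₁₀(1.87×10⁷) = 72.72 dB
N = −174 + 72.72 + 4.44 = −96.84 dBm
SNR = P_sig − N = −86.4 − (−96.84) = 10.44 dB → 10.4 dB

10.4 dB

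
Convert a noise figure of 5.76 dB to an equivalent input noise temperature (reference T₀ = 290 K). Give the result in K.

F = 10^(5.76/10) = 3.76704
T_e = (F − 1)·T₀ = (3.76704 − 1) × 290 = 802 K

802 K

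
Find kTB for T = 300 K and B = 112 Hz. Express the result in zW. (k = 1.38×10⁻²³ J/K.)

P_n = kTB = 1.38×10⁻²³ × 300 × 1.12×10² = 4.64×10⁻¹⁹ W = 464 zW

464 zW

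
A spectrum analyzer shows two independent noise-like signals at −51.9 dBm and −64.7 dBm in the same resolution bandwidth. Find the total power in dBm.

−51.7 dBm

Convert to linear, add, convert back:
P₁ = 6.46×10⁻⁹ W, P₂ = 3.39×10⁻¹⁰ W
P_tot = 6.80×10⁻⁹ W → 10 log₁₀(P_tot / 10⁻³) = −51.7 dBm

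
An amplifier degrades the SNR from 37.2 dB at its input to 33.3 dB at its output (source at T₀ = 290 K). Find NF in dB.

3.9 dB

NF (dB) = SNR_in(dB) − SNR_out(dB) when the source is at T₀
NF = 37.2 − 33.3 = 3.9 dB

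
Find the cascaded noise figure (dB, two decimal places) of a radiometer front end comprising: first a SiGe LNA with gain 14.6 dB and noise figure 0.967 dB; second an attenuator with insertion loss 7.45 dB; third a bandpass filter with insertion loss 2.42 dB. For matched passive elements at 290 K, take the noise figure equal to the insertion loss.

1.91 dB

Convert to linear (a loss of L dB is a gain of −L dB): F_i = 10^(NF_i/10), G_i = 10^(G_i,dB/10)
  Stage 1: F_1 = 10^(0.967/10) = 1.249, G_1 = 10^(14.6/10) = 28.84
  Stage 2: F_2 = 10^(7.45/10) = 5.559, G_2 = 10^(−7.45/10) = 0.1799
  Stage 3: F_3 = 10^(2.42/10) = 1.746, G_3 = 10^(−2.42/10) = 0.5728
Friis cascade:
  F = 1.249 + (5.559 − 1)/28.84 + (1.746 − 1)/5.188 = 1.551
NF = 10 log₁₀(1.551) = 1.91 dB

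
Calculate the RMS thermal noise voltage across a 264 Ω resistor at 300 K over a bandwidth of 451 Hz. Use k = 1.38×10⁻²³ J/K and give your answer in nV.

44.4 nV

V_n = √(4kTRB)
4kTRB = 4 × 1.38×10⁻²³ × 300 × 2.64×10² × 4.51×10² = 1.97×10⁻¹⁵ V²
V_n = √(1.97×10⁻¹⁵) = 4.44×10⁻⁸ V = 44.4 nV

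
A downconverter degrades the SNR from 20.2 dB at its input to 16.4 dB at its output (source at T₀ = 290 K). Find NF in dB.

NF (dB) = SNR_in(dB) − SNR_out(dB) when the source is at T₀
NF = 20.2 − 16.4 = 3.8 dB

3.8 dB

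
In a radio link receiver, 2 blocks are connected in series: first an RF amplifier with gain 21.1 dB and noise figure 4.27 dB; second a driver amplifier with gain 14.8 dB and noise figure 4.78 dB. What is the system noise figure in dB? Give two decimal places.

4.30 dB

Convert to linear (a loss of L dB is a gain of −L dB): F_i = 10^(NF_i/10), G_i = 10^(G_i,dB/10)
  Stage 1: F_1 = 10^(4.27/10) = 2.673, G_1 = 10^(21.1/10) = 128.8
  Stage 2: F_2 = 10^(4.78/10) = 3.006, G_2 = 10^(14.8/10) = 30.20
Friis cascade:
  F = 2.673 + (3.006 − 1)/128.8 = 2.689
NF = 10 log₁₀(2.689) = 4.30 dB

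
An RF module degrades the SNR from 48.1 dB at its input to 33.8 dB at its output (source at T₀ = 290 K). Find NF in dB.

NF (dB) = SNR_in(dB) − SNR_out(dB) when the source is at T₀
NF = 48.1 − 33.8 = 14.3 dB

14.3 dB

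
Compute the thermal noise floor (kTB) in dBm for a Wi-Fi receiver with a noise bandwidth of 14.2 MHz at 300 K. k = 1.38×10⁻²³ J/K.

P_n = kTB = 1.38×10⁻²³ × 300 × 1.42×10⁷ = 5.88×10⁻¹⁴ W
In dBm: 10 log₁₀(5.88×10⁻¹⁴ / 10⁻³) = −102.3 dBm

−102.3 dBm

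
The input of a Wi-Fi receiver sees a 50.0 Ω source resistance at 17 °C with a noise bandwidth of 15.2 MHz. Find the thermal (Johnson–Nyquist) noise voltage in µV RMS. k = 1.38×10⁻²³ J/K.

3.49 µV

T = 17 °C + 273.15 = 290.15 K
V_n = √(4kTRB)
4kTRB = 4 × 1.38×10⁻²³ × 290.15 × 5.00×10¹ × 1.52×10⁷ = 1.22×10⁻¹¹ V²
V_n = √(1.22×10⁻¹¹) = 3.49×10⁻⁶ V = 3.49 µV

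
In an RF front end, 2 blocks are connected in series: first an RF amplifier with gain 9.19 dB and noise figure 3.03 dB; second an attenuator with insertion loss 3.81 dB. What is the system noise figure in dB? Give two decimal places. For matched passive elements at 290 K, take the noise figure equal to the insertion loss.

3.38 dB

Convert to linear (a loss of L dB is a gain of −L dB): F_i = 10^(NF_i/10), G_i = 10^(G_i,dB/10)
  Stage 1: F_1 = 10^(3.03/10) = 2.009, G_1 = 10^(9.19/10) = 8.299
  Stage 2: F_2 = 10^(3.81/10) = 2.404, G_2 = 10^(−3.81/10) = 0.4159
Friis cascade:
  F = 2.009 + (2.404 − 1)/8.299 = 2.178
NF = 10 log₁₀(2.178) = 3.38 dB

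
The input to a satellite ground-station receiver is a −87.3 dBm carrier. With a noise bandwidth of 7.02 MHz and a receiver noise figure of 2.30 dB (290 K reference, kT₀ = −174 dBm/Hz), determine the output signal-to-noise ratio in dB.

15.9 dB

Noise floor: N = −174 + 10 log₁₀(B) + NF
10 log₁₀(7.02×10⁶) = 68.46 dB
N = −174 + 68.46 + 2.30 = −103.24 dBm
SNR = P_sig − N = −87.3 − (−103.24) = 15.94 dB → 15.9 dB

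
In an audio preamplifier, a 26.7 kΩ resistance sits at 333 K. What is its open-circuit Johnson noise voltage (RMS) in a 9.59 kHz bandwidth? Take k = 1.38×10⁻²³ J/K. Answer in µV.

V_n = √(4kTRB)
4kTRB = 4 × 1.38×10⁻²³ × 333 × 2.67×10⁴ × 9.59×10³ = 4.71×10⁻¹² V²
V_n = √(4.71×10⁻¹²) = 2.17×10⁻⁶ V = 2.17 µV

2.17 µV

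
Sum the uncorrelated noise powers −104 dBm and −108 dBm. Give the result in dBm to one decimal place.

Convert to linear, add, convert back:
P₁ = 3.98×10⁻¹⁴ W, P₂ = 1.58×10⁻¹⁴ W
P_tot = 5.57×10⁻¹⁴ W → 10 log₁₀(P_tot / 10⁻³) = −102.5 dBm

−102.5 dBm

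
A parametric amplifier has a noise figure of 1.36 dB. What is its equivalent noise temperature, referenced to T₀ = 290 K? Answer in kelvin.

F = 10^(1.36/10) = 1.36773
T_e = (F − 1)·T₀ = (1.36773 − 1) × 290 = 107 K

107 K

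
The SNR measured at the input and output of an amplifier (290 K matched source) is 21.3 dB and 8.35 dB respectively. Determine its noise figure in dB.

12.95 dB

NF (dB) = SNR_in(dB) − SNR_out(dB) when the source is at T₀
NF = 21.3 − 8.35 = 12.95 dB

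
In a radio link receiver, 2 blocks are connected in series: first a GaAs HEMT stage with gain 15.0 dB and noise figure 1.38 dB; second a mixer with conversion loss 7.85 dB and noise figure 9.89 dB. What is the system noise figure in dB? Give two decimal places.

Convert to linear (a loss of L dB is a gain of −L dB): F_i = 10^(NF_i/10), G_i = 10^(G_i,dB/10)
  Stage 1: F_1 = 10^(1.38/10) = 1.374, G_1 = 10^(15.0/10) = 31.62
  Stage 2: F_2 = 10^(9.89/10) = 9.750, G_2 = 10^(−7.85/10) = 0.1641
Friis cascade:
  F = 1.374 + (9.750 − 1)/31.62 = 1.651
NF = 10 log₁₀(1.651) = 2.18 dB

2.18 dB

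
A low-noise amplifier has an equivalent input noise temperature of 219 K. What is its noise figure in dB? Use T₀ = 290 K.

2.44 dB

F = 1 + T_e/T₀ = 1 + 219/290 = 1.75517
NF = 10 log₁₀(1.75517) = 2.44 dB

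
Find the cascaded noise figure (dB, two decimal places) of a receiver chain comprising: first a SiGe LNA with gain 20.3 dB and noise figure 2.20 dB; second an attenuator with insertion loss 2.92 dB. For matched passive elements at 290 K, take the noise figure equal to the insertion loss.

Convert to linear (a loss of L dB is a gain of −L dB): F_i = 10^(NF_i/10), G_i = 10^(G_i,dB/10)
  Stage 1: F_1 = 10^(2.20/10) = 1.660, G_1 = 10^(20.3/10) = 107.2
  Stage 2: F_2 = 10^(2.92/10) = 1.959, G_2 = 10^(−2.92/10) = 0.5105
Friis cascade:
  F = 1.660 + (1.959 − 1)/107.2 = 1.669
NF = 10 log₁₀(1.669) = 2.22 dB

2.22 dB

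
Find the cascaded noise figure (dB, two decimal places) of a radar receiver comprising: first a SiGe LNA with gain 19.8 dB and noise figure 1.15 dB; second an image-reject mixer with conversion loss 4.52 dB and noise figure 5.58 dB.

Convert to linear (a loss of L dB is a gain of −L dB): F_i = 10^(NF_i/10), G_i = 10^(G_i,dB/10)
  Stage 1: F_1 = 10^(1.15/10) = 1.303, G_1 = 10^(19.8/10) = 95.50
  Stage 2: F_2 = 10^(5.58/10) = 3.614, G_2 = 10^(−4.52/10) = 0.3532
Friis cascade:
  F = 1.303 + (3.614 − 1)/95.50 = 1.331
NF = 10 log₁₀(1.331) = 1.24 dB

1.24 dB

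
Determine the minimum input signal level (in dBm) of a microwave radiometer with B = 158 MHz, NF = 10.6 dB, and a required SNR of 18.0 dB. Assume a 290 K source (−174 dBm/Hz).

−63.4 dBm

Sensitivity = −174 + 10 log₁₀(B) + NF + SNR_min
= −174 + 81.99 + 10.6 + 18.0
= −63.41 dBm → −63.4 dBm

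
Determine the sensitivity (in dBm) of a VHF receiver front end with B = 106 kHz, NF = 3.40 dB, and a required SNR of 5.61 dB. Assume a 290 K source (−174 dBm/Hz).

−114.7 dBm

Sensitivity = −174 + 10 log₁₀(B) + NF + SNR_min
= −174 + 50.25 + 3.40 + 5.61
= −114.74 dBm → −114.7 dBm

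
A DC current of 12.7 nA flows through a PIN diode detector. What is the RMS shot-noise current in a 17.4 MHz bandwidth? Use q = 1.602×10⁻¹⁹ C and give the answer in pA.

266 pA

I_n = √(2qI·B)
2qI·B = 2 × 1.602×10⁻¹⁹ × 1.27×10⁻⁸ × 1.74×10⁷ = 7.08×10⁻²⁰ A²
I_n = √(7.08×10⁻²⁰) = 2.66×10⁻¹⁰ A = 266 pA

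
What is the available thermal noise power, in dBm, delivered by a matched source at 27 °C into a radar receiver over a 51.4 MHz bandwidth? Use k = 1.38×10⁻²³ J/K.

−96.7 dBm

T = 27 °C + 273.15 = 300.15 K
P_n = kTB = 1.38×10⁻²³ × 300.15 × 5.14×10⁷ = 2.13×10⁻¹³ W
In dBm: 10 log₁₀(2.13×10⁻¹³ / 10⁻³) = −96.7 dBm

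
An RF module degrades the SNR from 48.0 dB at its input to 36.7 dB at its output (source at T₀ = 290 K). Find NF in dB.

11.3 dB

NF (dB) = SNR_in(dB) − SNR_out(dB) when the source is at T₀
NF = 48.0 − 36.7 = 11.3 dB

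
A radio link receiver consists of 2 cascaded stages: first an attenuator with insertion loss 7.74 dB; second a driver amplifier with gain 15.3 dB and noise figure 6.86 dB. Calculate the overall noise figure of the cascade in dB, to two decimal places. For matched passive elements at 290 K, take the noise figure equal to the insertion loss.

14.60 dB

Convert to linear (a loss of L dB is a gain of −L dB): F_i = 10^(NF_i/10), G_i = 10^(G_i,dB/10)
  Stage 1: F_1 = 10^(7.74/10) = 5.943, G_1 = 10^(−7.74/10) = 0.1683
  Stage 2: F_2 = 10^(6.86/10) = 4.853, G_2 = 10^(15.3/10) = 33.88
Friis cascade:
  F = 5.943 + (4.853 − 1)/0.1683 = 28.84
NF = 10 log₁₀(28.84) = 14.60 dB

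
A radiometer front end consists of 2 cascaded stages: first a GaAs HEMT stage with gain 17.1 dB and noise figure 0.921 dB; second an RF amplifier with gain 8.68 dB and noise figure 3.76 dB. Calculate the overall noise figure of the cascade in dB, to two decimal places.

Convert to linear (a loss of L dB is a gain of −L dB): F_i = 10^(NF_i/10), G_i = 10^(G_i,dB/10)
  Stage 1: F_1 = 10^(0.921/10) = 1.236, G_1 = 10^(17.1/10) = 51.29
  Stage 2: F_2 = 10^(3.76/10) = 2.377, G_2 = 10^(8.68/10) = 7.379
Friis cascade:
  F = 1.236 + (2.377 − 1)/51.29 = 1.263
NF = 10 log₁₀(1.263) = 1.01 dB

1.01 dB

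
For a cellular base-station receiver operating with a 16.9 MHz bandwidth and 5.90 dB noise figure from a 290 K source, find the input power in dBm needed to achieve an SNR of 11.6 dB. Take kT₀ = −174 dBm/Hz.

Sensitivity = −174 + 10 log₁₀(B) + NF + SNR_min
= −174 + 72.28 + 5.90 + 11.6
= −84.22 dBm → −84.2 dBm

−84.2 dBm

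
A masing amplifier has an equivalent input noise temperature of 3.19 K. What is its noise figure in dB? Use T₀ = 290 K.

F = 1 + T_e/T₀ = 1 + 3.19/290 = 1.011
NF = 10 log₁₀(1.011) = 0.048 dB

0.048 dB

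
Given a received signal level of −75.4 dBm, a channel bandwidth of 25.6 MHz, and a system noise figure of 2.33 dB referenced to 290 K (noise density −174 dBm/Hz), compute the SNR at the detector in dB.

22.2 dB

Noise floor: N = −174 + 10 log₁₀(B) + NF
10 log₁₀(2.56×10⁷) = 74.08 dB
N = −174 + 74.08 + 2.33 = −97.59 dBm
SNR = P_sig − N = −75.4 − (−97.59) = 22.19 dB → 22.2 dB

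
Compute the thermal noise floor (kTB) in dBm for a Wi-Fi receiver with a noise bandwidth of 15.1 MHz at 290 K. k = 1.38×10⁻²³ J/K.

−102.2 dBm

P_n = kTB = 1.38×10⁻²³ × 290 × 1.51×10⁷ = 6.04×10⁻¹⁴ W
In dBm: 10 log₁₀(6.04×10⁻¹⁴ / 10⁻³) = −102.2 dBm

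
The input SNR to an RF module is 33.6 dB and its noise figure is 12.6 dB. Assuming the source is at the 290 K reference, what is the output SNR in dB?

21.0 dB

By definition F = SNR_in/SNR_out, so in dB: SNR_out = SNR_in − NF
SNR_out = 33.6 − 12.6 = 21.0 dB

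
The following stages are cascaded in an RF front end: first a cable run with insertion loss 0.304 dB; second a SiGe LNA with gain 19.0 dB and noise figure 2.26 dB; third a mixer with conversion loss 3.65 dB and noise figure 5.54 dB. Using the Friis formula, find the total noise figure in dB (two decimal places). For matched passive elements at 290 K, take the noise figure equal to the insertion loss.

2.65 dB

Convert to linear (a loss of L dB is a gain of −L dB): F_i = 10^(NF_i/10), G_i = 10^(G_i,dB/10)
  Stage 1: F_1 = 10^(0.304/10) = 1.073, G_1 = 10^(−0.304/10) = 0.9324
  Stage 2: F_2 = 10^(2.26/10) = 1.683, G_2 = 10^(19.0/10) = 79.43
  Stage 3: F_3 = 10^(5.54/10) = 3.581, G_3 = 10^(−3.65/10) = 0.4315
Friis cascade:
  F = 1.073 + (1.683 − 1)/0.9324 + (3.581 − 1)/74.06 = 1.840
NF = 10 log₁₀(1.840) = 2.65 dB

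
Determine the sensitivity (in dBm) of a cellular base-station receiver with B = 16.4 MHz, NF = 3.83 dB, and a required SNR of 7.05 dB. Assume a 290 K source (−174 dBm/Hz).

Sensitivity = −174 + 10 log₁₀(B) + NF + SNR_min
= −174 + 72.15 + 3.83 + 7.05
= −90.97 dBm → −91.0 dBm

−91.0 dBm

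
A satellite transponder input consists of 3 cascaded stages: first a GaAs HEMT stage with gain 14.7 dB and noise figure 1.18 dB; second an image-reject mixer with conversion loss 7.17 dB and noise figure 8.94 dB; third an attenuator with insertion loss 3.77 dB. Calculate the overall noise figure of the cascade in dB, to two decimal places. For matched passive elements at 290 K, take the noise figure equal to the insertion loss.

2.52 dB

Convert to linear (a loss of L dB is a gain of −L dB): F_i = 10^(NF_i/10), G_i = 10^(G_i,dB/10)
  Stage 1: F_1 = 10^(1.18/10) = 1.312, G_1 = 10^(14.7/10) = 29.51
  Stage 2: F_2 = 10^(8.94/10) = 7.834, G_2 = 10^(−7.17/10) = 0.1919
  Stage 3: F_3 = 10^(3.77/10) = 2.382, G_3 = 10^(−3.77/10) = 0.4198
Friis cascade:
  F = 1.312 + (7.834 − 1)/29.51 + (2.382 − 1)/5.662 = 1.788
NF = 10 log₁₀(1.788) = 2.52 dB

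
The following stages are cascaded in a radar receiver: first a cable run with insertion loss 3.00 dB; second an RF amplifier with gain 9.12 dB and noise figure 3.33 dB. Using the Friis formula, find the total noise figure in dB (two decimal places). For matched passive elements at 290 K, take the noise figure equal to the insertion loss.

Convert to linear (a loss of L dB is a gain of −L dB): F_i = 10^(NF_i/10), G_i = 10^(G_i,dB/10)
  Stage 1: F_1 = 10^(3.00/10) = 1.995, G_1 = 10^(−3.00/10) = 0.5012
  Stage 2: F_2 = 10^(3.33/10) = 2.153, G_2 = 10^(9.12/10) = 8.166
Friis cascade:
  F = 1.995 + (2.153 − 1)/0.5012 = 4.295
NF = 10 log₁₀(4.295) = 6.33 dB

6.33 dB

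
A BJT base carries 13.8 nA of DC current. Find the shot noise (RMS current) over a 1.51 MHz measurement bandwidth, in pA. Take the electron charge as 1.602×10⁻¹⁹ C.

I_n = √(2qI·B)
2qI·B = 2 × 1.602×10⁻¹⁹ × 1.38×10⁻⁸ × 1.51×10⁶ = 6.68×10⁻²¹ A²
I_n = √(6.68×10⁻²¹) = 8.17×10⁻¹¹ A = 81.7 pA

81.7 pA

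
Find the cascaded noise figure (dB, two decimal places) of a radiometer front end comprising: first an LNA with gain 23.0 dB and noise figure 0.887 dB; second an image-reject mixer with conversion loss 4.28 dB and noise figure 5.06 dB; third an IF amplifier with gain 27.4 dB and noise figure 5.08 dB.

1.03 dB

Convert to linear (a loss of L dB is a gain of −L dB): F_i = 10^(NF_i/10), G_i = 10^(G_i,dB/10)
  Stage 1: F_1 = 10^(0.887/10) = 1.227, G_1 = 10^(23.0/10) = 199.5
  Stage 2: F_2 = 10^(5.06/10) = 3.206, G_2 = 10^(−4.28/10) = 0.3733
  Stage 3: F_3 = 10^(5.08/10) = 3.221, G_3 = 10^(27.4/10) = 549.5
Friis cascade:
  F = 1.227 + (3.206 − 1)/199.5 + (3.221 − 1)/74.47 = 1.267
NF = 10 log₁₀(1.267) = 1.03 dB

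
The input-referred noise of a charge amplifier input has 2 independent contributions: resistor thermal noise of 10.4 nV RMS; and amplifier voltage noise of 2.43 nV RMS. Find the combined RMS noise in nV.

Uncorrelated sources add in power (mean-square): V_tot = √(ΣV_i²)
V_tot = √[(1.04×10⁻⁸)² + (2.43×10⁻⁹)²] = 1.07×10⁻⁸ V = 10.7 nV

10.7 nV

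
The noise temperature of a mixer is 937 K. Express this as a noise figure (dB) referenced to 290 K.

F = 1 + T_e/T₀ = 1 + 937/290 = 4.23103
NF = 10 log₁₀(4.23103) = 6.26 dB

6.26 dB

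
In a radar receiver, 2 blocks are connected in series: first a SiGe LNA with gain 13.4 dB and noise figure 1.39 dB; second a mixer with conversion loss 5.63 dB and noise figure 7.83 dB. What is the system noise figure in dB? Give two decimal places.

Convert to linear (a loss of L dB is a gain of −L dB): F_i = 10^(NF_i/10), G_i = 10^(G_i,dB/10)
  Stage 1: F_1 = 10^(1.39/10) = 1.377, G_1 = 10^(13.4/10) = 21.88
  Stage 2: F_2 = 10^(7.83/10) = 6.067, G_2 = 10^(−5.63/10) = 0.2735
Friis cascade:
  F = 1.377 + (6.067 − 1)/21.88 = 1.609
NF = 10 log₁₀(1.609) = 2.07 dB

2.07 dB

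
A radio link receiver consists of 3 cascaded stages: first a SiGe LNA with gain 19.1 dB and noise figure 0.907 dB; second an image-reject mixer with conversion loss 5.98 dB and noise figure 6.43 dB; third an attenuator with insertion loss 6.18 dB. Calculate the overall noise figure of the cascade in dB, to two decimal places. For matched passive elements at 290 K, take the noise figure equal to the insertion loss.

1.55 dB

Convert to linear (a loss of L dB is a gain of −L dB): F_i = 10^(NF_i/10), G_i = 10^(G_i,dB/10)
  Stage 1: F_1 = 10^(0.907/10) = 1.232, G_1 = 10^(19.1/10) = 81.28
  Stage 2: F_2 = 10^(6.43/10) = 4.395, G_2 = 10^(−5.98/10) = 0.2523
  Stage 3: F_3 = 10^(6.18/10) = 4.150, G_3 = 10^(−6.18/10) = 0.2410
Friis cascade:
  F = 1.232 + (4.395 − 1)/81.28 + (4.150 − 1)/20.51 = 1.428
NF = 10 log₁₀(1.428) = 1.55 dB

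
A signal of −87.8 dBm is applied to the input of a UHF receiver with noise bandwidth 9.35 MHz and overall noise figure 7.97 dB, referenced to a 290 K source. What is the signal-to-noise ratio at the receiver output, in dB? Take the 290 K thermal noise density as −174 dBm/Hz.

Noise floor: N = −174 + 10 log₁₀(B) + NF
10 log₁₀(9.35×10⁶) = 69.71 dB
N = −174 + 69.71 + 7.97 = −96.32 dBm
SNR = P_sig − N = −87.8 − (−96.32) = 8.52 dB → 8.5 dB

8.5 dB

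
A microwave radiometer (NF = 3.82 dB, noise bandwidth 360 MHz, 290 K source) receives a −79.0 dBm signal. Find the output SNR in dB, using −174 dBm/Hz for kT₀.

5.6 dB

Noise floor: N = −174 + 10 log₁₀(B) + NF
10 log₁₀(3.60×10⁸) = 85.56 dB
N = −174 + 85.56 + 3.82 = −84.62 dBm
SNR = P_sig − N = −79.0 − (−84.62) = 5.62 dB → 5.6 dB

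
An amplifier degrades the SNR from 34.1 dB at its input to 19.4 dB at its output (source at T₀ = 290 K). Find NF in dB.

NF (dB) = SNR_in(dB) − SNR_out(dB) when the source is at T₀
NF = 34.1 − 19.4 = 14.7 dB

14.7 dB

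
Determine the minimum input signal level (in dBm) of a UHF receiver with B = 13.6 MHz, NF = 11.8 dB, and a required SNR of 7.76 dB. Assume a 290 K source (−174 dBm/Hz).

−83.1 dBm

Sensitivity = −174 + 10 log₁₀(B) + NF + SNR_min
= −174 + 71.34 + 11.8 + 7.76
= −83.10 dBm → −83.1 dBm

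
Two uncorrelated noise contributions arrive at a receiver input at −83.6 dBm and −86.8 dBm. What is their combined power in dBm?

−81.9 dBm

Convert to linear, add, convert back:
P₁ = 4.37×10⁻¹² W, P₂ = 2.09×10⁻¹² W
P_tot = 6.45×10⁻¹² W → 10 log₁₀(P_tot / 10⁻³) = −81.9 dBm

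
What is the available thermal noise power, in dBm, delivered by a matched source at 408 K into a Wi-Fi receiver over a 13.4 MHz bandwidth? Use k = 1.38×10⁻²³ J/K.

P_n = kTB = 1.38×10⁻²³ × 408 × 1.34×10⁷ = 7.54×10⁻¹⁴ W
In dBm: 10 log₁₀(7.54×10⁻¹⁴ / 10⁻³) = −101.2 dBm

−101.2 dBm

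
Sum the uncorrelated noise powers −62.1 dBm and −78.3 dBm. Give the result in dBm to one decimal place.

−62.0 dBm

Convert to linear, add, convert back:
P₁ = 6.17×10⁻¹⁰ W, P₂ = 1.48×10⁻¹¹ W
P_tot = 6.31×10⁻¹⁰ W → 10 log₁₀(P_tot / 10⁻³) = −62.0 dBm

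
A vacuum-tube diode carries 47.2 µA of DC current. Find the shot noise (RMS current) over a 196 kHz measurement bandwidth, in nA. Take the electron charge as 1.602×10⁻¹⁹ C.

1.72 nA

I_n = √(2qI·B)
2qI·B = 2 × 1.602×10⁻¹⁹ × 4.72×10⁻⁵ × 1.96×10⁵ = 2.96×10⁻¹⁸ A²
I_n = √(2.96×10⁻¹⁸) = 1.72×10⁻⁹ A = 1.72 nA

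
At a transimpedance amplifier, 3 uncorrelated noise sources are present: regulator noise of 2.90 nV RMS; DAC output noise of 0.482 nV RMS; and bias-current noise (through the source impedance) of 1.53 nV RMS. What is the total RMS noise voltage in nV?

3.31 nV

Uncorrelated sources add in power (mean-square): V_tot = √(ΣV_i²)
V_tot = √[(2.90×10⁻⁹)² + (4.82×10⁻¹⁰)² + (1.53×10⁻⁹)²] = 3.31×10⁻⁹ V = 3.31 nV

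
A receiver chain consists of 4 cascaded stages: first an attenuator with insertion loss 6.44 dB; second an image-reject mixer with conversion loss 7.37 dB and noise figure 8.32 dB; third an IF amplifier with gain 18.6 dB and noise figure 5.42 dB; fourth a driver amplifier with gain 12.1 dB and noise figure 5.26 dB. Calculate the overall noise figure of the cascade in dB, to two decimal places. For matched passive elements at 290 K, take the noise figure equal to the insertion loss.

Convert to linear (a loss of L dB is a gain of −L dB): F_i = 10^(NF_i/10), G_i = 10^(G_i,dB/10)
  Stage 1: F_1 = 10^(6.44/10) = 4.406, G_1 = 10^(−6.44/10) = 0.2270
  Stage 2: F_2 = 10^(8.32/10) = 6.792, G_2 = 10^(−7.37/10) = 0.1832
  Stage 3: F_3 = 10^(5.42/10) = 3.483, G_3 = 10^(18.6/10) = 72.44
  Stage 4: F_4 = 10^(5.26/10) = 3.357, G_4 = 10^(12.1/10) = 16.22
Friis cascade:
  F = 4.406 + (6.792 − 1)/0.2270 + (3.483 − 1)/0.04159 + (3.357 − 1)/3.013 = 90.41
NF = 10 log₁₀(90.41) = 19.56 dB

19.56 dB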